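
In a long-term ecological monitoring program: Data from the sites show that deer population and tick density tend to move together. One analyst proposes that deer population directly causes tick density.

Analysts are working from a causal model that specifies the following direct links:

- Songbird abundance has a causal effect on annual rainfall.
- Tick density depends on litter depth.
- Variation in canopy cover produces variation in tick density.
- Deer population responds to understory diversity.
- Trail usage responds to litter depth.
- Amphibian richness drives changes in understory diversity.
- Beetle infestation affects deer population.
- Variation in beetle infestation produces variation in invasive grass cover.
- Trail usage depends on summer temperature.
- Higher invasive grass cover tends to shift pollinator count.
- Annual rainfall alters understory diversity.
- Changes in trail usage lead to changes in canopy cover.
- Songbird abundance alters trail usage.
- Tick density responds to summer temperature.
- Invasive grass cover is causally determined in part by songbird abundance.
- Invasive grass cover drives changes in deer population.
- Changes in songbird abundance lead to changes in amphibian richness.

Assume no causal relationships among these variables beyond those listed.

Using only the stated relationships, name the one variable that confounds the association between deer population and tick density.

Songbird abundance has a causal path to deer population (songbird abundance → invasive grass cover → deer population) and a separate causal path to tick density (songbird abundance → trail usage → canopy cover → tick density), so it is a common cause of both.
No stated relationship gives deer population a causal route to tick density, so the correlation is explained by the shared upstream cause rather than a direct effect.

songbird abundance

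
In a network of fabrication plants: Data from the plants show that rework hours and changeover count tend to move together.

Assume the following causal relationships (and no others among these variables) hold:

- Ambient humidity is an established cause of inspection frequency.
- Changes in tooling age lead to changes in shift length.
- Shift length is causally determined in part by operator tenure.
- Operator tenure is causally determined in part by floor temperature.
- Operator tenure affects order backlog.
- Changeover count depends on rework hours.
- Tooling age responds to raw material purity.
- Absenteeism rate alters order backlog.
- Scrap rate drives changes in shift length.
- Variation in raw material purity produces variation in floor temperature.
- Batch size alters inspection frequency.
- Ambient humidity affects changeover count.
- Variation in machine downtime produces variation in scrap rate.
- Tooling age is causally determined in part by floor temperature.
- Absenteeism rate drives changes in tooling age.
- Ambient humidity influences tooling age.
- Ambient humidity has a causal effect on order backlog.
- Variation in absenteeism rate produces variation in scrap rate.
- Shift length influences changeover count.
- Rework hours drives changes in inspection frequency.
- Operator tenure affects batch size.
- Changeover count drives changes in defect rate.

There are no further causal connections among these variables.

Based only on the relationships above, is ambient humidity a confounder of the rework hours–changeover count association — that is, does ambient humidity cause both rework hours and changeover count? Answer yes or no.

no

Ambient humidity has no stated causal path to rework hours. A confounder must cause both variables, so ambient humidity does not qualify.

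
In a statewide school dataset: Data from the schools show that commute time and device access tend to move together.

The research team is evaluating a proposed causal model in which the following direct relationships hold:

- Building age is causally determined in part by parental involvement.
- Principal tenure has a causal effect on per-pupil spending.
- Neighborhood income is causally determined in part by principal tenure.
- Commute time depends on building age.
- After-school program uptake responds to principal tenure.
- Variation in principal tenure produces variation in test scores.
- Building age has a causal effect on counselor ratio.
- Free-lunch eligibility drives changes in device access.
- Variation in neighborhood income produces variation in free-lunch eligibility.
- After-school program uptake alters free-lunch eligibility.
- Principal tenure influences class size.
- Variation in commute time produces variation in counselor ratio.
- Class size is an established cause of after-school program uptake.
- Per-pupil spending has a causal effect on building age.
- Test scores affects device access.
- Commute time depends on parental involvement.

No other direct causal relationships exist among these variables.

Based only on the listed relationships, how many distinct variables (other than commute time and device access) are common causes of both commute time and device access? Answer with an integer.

1

The common causes are: principal tenure (to commute time via principal tenure → per-pupil spending → building age → commute time; to device access via principal tenure → test scores → device access).
Every other variable lacks a causal path to at least one of commute time and device access.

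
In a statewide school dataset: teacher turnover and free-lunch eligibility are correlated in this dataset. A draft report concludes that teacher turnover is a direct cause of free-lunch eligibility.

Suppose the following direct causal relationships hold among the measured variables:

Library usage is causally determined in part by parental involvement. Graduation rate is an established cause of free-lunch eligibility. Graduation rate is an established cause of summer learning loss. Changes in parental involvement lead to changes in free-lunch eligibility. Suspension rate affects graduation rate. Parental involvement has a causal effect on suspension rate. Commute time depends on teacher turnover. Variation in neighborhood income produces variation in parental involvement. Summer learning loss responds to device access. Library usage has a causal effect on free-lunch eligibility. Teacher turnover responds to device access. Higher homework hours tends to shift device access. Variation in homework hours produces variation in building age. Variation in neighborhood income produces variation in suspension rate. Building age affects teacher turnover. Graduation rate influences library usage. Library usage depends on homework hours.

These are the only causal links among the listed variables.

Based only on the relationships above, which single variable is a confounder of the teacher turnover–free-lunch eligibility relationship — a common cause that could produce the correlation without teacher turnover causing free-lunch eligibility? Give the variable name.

Homework hours has a causal path to teacher turnover (homework hours → device access → teacher turnover) and a separate causal path to free-lunch eligibility (homework hours → library usage → free-lunch eligibility), so it is a common cause of both.
No stated relationship gives teacher turnover a causal route to free-lunch eligibility, so the correlation is explained by the shared upstream cause rather than a direct effect.

homework hours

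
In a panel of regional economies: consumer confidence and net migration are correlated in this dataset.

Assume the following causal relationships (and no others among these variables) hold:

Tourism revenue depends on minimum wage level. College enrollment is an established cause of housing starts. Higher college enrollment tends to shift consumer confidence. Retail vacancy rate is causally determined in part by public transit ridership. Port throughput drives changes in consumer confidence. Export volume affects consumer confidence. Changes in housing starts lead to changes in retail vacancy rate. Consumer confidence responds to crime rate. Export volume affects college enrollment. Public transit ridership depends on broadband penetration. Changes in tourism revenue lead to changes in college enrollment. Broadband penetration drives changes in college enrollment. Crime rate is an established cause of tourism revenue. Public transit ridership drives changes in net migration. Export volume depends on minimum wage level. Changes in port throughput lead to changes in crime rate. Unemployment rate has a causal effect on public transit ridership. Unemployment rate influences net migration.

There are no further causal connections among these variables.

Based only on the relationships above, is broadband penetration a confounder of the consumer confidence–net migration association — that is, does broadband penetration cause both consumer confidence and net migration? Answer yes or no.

Broadband penetration has a causal path to consumer confidence (broadband penetration → college enrollment → consumer confidence) and to net migration (broadband penetration → public transit ridership → net migration), so it is a common cause of both — a confounder.

yes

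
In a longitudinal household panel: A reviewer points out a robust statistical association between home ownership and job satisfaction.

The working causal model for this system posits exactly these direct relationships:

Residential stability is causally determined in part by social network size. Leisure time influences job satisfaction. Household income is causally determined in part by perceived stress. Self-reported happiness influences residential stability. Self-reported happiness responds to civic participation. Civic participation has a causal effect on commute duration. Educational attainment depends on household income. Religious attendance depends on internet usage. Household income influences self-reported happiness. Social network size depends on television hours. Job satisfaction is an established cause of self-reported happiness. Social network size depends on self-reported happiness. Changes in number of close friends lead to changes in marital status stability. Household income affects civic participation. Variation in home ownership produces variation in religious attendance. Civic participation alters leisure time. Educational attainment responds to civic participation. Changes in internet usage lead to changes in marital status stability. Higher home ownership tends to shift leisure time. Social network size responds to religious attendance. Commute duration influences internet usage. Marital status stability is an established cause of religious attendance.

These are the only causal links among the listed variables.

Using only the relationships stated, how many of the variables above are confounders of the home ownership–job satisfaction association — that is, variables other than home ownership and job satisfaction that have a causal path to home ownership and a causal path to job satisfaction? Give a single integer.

0

No listed variable has a causal path to both home ownership and job satisfaction, so there are no common causes.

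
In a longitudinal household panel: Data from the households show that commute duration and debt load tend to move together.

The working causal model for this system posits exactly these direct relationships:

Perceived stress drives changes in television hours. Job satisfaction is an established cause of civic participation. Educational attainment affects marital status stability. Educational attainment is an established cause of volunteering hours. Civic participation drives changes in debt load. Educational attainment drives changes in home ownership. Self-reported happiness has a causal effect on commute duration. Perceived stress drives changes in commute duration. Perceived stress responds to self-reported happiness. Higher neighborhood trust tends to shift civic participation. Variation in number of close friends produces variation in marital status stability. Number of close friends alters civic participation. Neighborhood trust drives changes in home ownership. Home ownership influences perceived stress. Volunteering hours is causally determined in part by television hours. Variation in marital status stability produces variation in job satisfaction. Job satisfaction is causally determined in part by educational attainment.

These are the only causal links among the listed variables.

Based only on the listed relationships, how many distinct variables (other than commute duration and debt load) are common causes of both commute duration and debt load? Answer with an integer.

2

The common causes are: educational attainment (to commute duration via educational attainment → home ownership → perceived stress → commute duration; to debt load via educational attainment → job satisfaction → civic participation → debt load); neighborhood trust (to commute duration via neighborhood trust → home ownership → perceived stress → commute duration; to debt load via neighborhood trust → civic participation → debt load).
Every other variable lacks a causal path to at least one of commute duration and debt load.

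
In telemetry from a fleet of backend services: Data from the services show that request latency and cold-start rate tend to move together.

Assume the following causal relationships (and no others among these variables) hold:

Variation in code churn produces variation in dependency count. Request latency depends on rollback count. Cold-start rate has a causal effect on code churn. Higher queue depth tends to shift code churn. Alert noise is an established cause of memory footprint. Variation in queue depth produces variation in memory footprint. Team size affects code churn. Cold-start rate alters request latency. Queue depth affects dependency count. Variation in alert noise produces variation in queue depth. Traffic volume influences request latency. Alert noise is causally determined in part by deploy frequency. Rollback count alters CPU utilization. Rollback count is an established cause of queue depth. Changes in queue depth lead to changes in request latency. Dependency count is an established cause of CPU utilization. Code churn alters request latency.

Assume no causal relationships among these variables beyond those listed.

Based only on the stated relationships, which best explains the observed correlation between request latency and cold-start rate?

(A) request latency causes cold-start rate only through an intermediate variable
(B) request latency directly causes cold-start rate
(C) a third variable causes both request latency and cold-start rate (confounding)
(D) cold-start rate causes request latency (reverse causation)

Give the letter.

The stated link runs cold-start rate → request latency; request latency has no causal path to cold-start rate. No variable causes both, so confounding is ruled out. The correlation reflects reverse causation.

D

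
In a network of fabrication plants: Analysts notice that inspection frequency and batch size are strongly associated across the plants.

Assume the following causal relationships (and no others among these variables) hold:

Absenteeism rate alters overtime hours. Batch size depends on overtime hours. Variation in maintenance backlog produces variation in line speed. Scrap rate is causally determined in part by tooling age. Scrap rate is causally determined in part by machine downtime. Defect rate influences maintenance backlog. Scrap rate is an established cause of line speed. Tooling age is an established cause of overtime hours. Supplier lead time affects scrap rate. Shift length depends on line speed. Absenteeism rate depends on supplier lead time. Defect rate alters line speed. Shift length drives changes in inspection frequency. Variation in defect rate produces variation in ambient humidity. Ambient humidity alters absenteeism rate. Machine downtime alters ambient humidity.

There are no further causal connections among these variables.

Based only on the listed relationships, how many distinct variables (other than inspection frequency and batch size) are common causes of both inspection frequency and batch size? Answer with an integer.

4

The common causes are: defect rate (to inspection frequency via defect rate → line speed → shift length → inspection frequency; to batch size via defect rate → ambient humidity → absenteeism rate → overtime hours → batch size); machine downtime (to inspection frequency via machine downtime → scrap rate → line speed → shift length → inspection frequency; to batch size via machine downtime → ambient humidity → absenteeism rate → overtime hours → batch size); supplier lead time (to inspection frequency via supplier lead time → scrap rate → line speed → shift length → inspection frequency; to batch size via supplier lead time → absenteeism rate → overtime hours → batch size); tooling age (to inspection frequency via tooling age → scrap rate → line speed → shift length → inspection frequency; to batch size via tooling age → overtime hours → batch size).
Every other variable lacks a causal path to at least one of inspection frequency and batch size.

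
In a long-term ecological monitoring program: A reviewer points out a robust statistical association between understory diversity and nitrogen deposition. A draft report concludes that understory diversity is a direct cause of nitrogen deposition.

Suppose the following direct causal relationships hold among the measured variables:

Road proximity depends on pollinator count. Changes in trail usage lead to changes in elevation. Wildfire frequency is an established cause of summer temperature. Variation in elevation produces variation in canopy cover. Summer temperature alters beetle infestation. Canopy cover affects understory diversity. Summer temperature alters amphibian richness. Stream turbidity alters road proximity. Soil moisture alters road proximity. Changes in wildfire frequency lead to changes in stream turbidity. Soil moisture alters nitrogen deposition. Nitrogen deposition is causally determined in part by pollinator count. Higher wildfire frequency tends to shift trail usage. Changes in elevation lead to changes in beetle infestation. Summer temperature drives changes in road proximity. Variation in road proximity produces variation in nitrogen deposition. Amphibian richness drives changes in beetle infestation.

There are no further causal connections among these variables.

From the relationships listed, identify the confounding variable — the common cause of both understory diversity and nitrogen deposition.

Wildfire frequency has a causal path to understory diversity (wildfire frequency → trail usage → elevation → canopy cover → understory diversity) and a separate causal path to nitrogen deposition (wildfire frequency → stream turbidity → road proximity → nitrogen deposition), so it is a common cause of both.
No stated relationship gives understory diversity a causal route to nitrogen deposition, so the correlation is explained by the shared upstream cause rather than a direct effect.

wildfire frequency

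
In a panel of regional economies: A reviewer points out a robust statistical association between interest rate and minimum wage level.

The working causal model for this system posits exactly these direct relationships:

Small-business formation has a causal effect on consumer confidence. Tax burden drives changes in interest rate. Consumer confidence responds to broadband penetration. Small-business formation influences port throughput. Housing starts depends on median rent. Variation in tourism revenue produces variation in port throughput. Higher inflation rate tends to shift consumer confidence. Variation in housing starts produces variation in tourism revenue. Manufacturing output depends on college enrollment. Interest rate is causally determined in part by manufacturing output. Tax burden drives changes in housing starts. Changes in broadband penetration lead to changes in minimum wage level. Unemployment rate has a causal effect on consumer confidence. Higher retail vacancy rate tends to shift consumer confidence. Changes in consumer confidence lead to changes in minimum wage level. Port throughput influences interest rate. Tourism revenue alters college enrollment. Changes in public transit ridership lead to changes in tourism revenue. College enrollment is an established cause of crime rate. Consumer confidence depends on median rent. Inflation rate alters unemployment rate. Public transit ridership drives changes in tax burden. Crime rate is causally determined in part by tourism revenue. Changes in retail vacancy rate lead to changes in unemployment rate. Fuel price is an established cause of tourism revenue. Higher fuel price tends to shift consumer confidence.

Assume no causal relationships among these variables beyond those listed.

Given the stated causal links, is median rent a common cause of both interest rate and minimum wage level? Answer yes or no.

yes

Median rent has a causal path to interest rate (median rent → housing starts → tourism revenue → port throughput → interest rate) and to minimum wage level (median rent → consumer confidence → minimum wage level), so it is a common cause of both — a confounder.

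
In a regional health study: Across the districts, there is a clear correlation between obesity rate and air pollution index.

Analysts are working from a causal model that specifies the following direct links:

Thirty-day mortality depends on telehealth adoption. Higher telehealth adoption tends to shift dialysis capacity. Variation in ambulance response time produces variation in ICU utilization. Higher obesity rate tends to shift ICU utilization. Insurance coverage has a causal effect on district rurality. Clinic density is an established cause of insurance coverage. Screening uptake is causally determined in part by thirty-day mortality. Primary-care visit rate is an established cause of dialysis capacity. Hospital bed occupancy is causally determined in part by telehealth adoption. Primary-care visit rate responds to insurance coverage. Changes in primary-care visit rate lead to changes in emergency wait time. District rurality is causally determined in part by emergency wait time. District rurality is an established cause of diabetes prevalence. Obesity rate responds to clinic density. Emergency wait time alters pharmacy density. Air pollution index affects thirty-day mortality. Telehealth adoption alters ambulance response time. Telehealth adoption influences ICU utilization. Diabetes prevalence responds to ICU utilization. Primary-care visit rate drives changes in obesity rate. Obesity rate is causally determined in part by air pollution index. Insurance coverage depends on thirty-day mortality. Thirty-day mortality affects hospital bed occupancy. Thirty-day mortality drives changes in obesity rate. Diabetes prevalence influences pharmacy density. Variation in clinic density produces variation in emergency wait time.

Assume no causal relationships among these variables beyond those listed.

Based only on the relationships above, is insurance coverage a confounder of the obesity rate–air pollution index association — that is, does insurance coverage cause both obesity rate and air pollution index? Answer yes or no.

no

Insurance coverage has no stated causal path to air pollution index. A confounder must cause both variables, so insurance coverage does not qualify.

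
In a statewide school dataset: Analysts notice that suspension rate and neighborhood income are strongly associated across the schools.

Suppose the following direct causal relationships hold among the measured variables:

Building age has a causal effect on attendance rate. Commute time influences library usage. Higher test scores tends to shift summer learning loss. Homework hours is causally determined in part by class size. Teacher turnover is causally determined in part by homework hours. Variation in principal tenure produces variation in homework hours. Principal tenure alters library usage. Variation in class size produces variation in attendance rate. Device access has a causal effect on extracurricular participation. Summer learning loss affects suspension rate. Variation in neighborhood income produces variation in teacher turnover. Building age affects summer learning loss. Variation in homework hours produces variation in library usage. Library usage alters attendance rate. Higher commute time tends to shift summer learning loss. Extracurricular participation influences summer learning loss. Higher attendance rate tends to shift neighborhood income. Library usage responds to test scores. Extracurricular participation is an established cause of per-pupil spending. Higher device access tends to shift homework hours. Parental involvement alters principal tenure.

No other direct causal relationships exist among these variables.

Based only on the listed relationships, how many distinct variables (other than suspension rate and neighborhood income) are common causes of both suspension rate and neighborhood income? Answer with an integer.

The common causes are: building age (to suspension rate via building age → summer learning loss → suspension rate; to neighborhood income via building age → attendance rate → neighborhood income); commute time (to suspension rate via commute time → summer learning loss → suspension rate; to neighborhood income via commute time → library usage → attendance rate → neighborhood income); device access (to suspension rate via device access → extracurricular participation → summer learning loss → suspension rate; to neighborhood income via device access → homework hours → library usage → attendance rate → neighborhood income); test scores (to suspension rate via test scores → summer learning loss → suspension rate; to neighborhood income via test scores → library usage → attendance rate → neighborhood income).
Every other variable lacks a causal path to at least one of suspension rate and neighborhood income.

4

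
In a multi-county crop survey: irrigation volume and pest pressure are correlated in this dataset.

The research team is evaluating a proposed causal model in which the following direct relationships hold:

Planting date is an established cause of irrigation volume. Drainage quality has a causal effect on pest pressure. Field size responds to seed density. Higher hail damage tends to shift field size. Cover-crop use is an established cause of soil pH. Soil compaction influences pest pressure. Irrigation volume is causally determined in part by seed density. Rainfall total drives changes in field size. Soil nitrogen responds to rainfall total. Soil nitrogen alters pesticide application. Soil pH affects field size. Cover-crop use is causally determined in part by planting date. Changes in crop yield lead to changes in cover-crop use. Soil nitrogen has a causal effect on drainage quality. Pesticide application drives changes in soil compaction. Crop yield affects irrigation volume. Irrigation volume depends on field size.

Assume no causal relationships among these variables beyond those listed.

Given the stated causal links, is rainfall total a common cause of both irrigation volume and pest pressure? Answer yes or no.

Rainfall total has a causal path to irrigation volume (rainfall total → field size → irrigation volume) and to pest pressure (rainfall total → soil nitrogen → drainage quality → pest pressure), so it is a common cause of both — a confounder.

yes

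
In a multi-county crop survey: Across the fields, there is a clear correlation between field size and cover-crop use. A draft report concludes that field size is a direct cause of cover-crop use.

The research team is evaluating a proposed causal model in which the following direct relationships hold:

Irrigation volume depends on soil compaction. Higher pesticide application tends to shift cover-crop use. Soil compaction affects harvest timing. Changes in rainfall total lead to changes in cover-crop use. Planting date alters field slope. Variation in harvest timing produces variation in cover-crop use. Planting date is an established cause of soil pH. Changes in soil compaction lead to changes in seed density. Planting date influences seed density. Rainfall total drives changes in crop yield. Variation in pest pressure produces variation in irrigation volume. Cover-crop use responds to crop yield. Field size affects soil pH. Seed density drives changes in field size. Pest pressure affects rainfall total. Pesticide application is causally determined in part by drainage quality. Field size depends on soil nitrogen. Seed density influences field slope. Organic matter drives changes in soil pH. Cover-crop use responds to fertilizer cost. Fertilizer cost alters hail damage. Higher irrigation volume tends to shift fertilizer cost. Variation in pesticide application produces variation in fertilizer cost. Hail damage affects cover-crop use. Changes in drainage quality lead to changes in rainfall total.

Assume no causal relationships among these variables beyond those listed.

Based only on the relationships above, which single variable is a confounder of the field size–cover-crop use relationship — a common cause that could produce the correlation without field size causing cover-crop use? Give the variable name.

soil compaction

Soil compaction has a causal path to field size (soil compaction → seed density → field size) and a separate causal path to cover-crop use (soil compaction → harvest timing → cover-crop use), so it is a common cause of both.
No stated relationship gives field size a causal route to cover-crop use, so the correlation is explained by the shared upstream cause rather than a direct effect.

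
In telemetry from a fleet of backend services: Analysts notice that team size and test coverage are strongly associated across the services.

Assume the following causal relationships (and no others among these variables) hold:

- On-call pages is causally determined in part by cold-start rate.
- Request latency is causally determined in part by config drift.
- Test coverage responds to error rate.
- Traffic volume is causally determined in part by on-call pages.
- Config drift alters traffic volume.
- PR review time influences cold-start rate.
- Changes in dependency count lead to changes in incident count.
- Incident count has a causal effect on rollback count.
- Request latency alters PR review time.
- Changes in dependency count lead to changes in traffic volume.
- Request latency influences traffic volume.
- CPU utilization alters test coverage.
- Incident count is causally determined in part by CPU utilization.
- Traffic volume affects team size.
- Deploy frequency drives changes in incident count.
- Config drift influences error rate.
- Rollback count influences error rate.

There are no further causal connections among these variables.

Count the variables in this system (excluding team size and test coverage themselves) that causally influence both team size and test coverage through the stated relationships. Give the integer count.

2

The common causes are: config drift (to team size via config drift → traffic volume → team size; to test coverage via config drift → error rate → test coverage); dependency count (to team size via dependency count → traffic volume → team size; to test coverage via dependency count → incident count → rollback count → error rate → test coverage).
Every other variable lacks a causal path to at least one of team size and test coverage.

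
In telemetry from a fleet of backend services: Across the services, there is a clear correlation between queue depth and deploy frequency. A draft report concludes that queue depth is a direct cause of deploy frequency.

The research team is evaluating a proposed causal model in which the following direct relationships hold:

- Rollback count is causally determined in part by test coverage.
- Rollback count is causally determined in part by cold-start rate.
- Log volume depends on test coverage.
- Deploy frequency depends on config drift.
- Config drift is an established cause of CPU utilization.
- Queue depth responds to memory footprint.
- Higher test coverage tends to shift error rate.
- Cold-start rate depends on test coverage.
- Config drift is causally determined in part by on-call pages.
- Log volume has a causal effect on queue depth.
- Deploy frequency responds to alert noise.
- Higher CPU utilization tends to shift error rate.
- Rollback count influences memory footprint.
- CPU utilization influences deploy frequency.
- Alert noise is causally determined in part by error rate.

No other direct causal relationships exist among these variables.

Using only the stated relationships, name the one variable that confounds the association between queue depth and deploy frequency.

Test coverage has a causal path to queue depth (test coverage → log volume → queue depth) and a separate causal path to deploy frequency (test coverage → error rate → alert noise → deploy frequency), so it is a common cause of both.
No stated relationship gives queue depth a causal route to deploy frequency, so the correlation is explained by the shared upstream cause rather than a direct effect.

test coverage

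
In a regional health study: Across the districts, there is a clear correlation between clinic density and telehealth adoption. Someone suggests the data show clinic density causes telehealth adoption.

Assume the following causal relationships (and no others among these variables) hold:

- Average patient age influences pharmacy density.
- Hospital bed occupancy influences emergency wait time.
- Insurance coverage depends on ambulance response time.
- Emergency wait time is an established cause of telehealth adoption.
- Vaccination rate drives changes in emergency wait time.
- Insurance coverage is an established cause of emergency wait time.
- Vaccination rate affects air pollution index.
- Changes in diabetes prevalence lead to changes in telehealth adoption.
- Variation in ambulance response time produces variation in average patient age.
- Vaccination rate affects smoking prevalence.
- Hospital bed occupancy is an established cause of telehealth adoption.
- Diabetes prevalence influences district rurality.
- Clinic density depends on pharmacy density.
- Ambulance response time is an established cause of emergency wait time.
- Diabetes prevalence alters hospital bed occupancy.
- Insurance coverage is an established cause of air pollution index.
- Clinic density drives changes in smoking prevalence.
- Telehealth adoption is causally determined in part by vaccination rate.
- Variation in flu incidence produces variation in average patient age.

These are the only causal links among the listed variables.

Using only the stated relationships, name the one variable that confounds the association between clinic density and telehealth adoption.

ambulance response time

Ambulance response time has a causal path to clinic density (ambulance response time → average patient age → pharmacy density → clinic density) and a separate causal path to telehealth adoption (ambulance response time → emergency wait time → telehealth adoption), so it is a common cause of both.
No stated relationship gives clinic density a causal route to telehealth adoption, so the correlation is explained by the shared upstream cause rather than a direct effect.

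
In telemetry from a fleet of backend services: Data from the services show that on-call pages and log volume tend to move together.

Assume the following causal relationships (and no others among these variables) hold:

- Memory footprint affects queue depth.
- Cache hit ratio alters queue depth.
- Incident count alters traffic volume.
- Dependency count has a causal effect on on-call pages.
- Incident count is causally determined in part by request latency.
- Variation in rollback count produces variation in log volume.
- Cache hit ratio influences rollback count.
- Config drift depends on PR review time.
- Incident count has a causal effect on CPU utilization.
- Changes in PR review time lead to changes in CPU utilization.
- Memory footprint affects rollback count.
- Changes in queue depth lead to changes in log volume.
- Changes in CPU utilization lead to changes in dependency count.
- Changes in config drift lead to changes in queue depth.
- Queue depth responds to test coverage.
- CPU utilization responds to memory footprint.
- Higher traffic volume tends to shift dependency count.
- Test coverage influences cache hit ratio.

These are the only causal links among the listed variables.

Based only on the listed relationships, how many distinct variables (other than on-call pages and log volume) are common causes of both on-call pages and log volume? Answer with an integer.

2

The common causes are: PR review time (to on-call pages via PR review time → CPU utilization → dependency count → on-call pages; to log volume via PR review time → config drift → queue depth → log volume); memory footprint (to on-call pages via memory footprint → CPU utilization → dependency count → on-call pages; to log volume via memory footprint → queue depth → log volume).
Every other variable lacks a causal path to at least one of on-call pages and log volume.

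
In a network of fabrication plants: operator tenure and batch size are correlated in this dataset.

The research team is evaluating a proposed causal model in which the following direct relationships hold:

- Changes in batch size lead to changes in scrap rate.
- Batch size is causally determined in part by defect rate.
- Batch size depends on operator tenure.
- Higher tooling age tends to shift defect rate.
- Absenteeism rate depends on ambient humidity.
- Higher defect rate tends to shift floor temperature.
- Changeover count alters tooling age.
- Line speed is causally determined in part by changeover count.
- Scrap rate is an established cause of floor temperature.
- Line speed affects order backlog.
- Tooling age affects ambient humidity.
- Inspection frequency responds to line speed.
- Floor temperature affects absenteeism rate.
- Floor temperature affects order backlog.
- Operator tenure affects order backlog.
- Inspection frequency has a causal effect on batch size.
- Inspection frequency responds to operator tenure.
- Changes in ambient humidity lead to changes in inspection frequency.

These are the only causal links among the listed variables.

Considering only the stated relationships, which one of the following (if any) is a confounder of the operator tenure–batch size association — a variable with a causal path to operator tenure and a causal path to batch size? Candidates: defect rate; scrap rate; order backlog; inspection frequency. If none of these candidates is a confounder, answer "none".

none

None of the listed candidates has causal paths to both operator tenure and batch size in the stated relationships, so none is a common cause.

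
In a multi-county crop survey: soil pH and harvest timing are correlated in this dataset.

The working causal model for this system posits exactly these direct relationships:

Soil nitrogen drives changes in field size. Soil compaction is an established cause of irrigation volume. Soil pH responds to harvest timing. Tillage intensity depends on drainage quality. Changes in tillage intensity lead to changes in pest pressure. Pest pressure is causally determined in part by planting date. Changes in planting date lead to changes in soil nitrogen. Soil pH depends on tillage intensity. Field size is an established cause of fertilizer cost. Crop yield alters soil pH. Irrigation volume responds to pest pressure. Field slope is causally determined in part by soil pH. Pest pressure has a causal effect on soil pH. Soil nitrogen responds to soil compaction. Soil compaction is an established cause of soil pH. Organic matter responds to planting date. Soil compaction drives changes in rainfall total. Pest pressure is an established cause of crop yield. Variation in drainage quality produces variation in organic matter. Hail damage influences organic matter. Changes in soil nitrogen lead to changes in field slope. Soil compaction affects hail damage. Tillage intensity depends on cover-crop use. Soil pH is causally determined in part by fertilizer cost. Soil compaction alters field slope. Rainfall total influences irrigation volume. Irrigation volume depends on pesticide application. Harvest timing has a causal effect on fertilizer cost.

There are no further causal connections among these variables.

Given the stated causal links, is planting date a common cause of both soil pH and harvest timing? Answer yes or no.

Planting date has no stated causal path to harvest timing. A confounder must cause both variables, so planting date does not qualify.

no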